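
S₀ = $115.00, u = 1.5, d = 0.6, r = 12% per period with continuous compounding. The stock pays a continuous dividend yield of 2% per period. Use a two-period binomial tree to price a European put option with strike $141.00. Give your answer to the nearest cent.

Per-period risk-free factor R = e^0.12 = 1.1275; dividend-adjusted growth = e^(0.12−0.02) = 1.1052.
Risk-neutral probability p = (1.1052 − 0.6)/(1.5 − 0.6) = 0.5052/0.9000 = 0.5613
Terminal stock prices: S_uu = 258.8, S_ud = 103.5, S_dd = 41.4
Terminal payoffs (K − S): max(-117.8, 0) = 0, max(37.5, 0) = 37.5, max(99.6, 0) = 99.6
Node u (S = 172.5): V_u = e^(−0.12)·[0.5613·0.0000 + 0.4387·37.5000] = 14.5909
Node d (S = 69): V_d = e^(−0.12)·[0.5613·37.5000 + 0.4387·99.6000] = 57.4221
Node 0 (S = 115): V_0 = e^(−0.12)·[0.5613·14.5909 + 0.4387·57.4221] = 29.6062

$29.61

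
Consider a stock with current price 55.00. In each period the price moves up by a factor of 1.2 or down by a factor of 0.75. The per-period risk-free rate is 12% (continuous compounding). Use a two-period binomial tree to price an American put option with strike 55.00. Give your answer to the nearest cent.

2.55

Risk-neutral probability p = (e^0.12 − 0.75)/(1.2 − 0.75) = 0.3775/0.4500 = 0.8389
Terminal stock prices: S_uu = 79.2, S_ud = 49.5, S_dd = 30.94
Terminal payoffs (K − S): max(-24.2, 0) = 0, max(5.5, 0) = 5.5, max(24.06, 0) = 24.06
Node u (S = 66): continuation = e^(−0.12)·[0.8389·0.0000 + 0.1611·5.5000] = 0.7859; exercise value = 0.0000 ≤ continuation, so V_u = 0.7859
Node d (S = 41.25): continuation = e^(−0.12)·[0.8389·5.5000 + 0.1611·24.0625] = 7.5306; exercise value = 13.7500 > continuation, so V_d = 13.7500 (exercise)
Node 0 (S = 55): continuation = e^(−0.12)·[0.8389·0.7859 + 0.1611·13.7500] = 2.5496; exercise value = 0.0000 ≤ continuation, so V_0 = 2.5496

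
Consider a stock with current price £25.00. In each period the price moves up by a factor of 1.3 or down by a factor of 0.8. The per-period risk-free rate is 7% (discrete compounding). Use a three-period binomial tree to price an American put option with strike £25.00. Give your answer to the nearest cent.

£2.54

Risk-neutral probability p = (1 + 0.07 − 0.8)/(1.3 − 0.8) = 0.2700/0.5000 = 0.5400
Terminal stock prices: S_uuu = 54.93, S_uud = 33.8, S_udd = 20.8, S_ddd = 12.8
Terminal payoffs (K − S): max(-29.93, 0) = 0, max(-8.8, 0) = 0, max(4.2, 0) = 4.2, max(12.2, 0) = 12.2
Node uu (S = 42.25): continuation = 1/1.07·[0.5400·0.0000 + 0.4600·0.0000] = 0.0000; exercise value = 0.0000 ≤ continuation, so V_uu = 0.0000
Node ud (S = 26): continuation = 1/1.07·[0.5400·0.0000 + 0.4600·4.2000] = 1.8056; exercise value = 0.0000 ≤ continuation, so V_ud = 1.8056
Node dd (S = 16): continuation = 1/1.07·[0.5400·4.2000 + 0.4600·12.2000] = 7.3645; exercise value = 9.0000 > continuation, so V_dd = 9.0000 (exercise)
Node u (S = 32.5): continuation = 1/1.07·[0.5400·0.0000 + 0.4600·1.8056] = 0.7762; exercise value = 0.0000 ≤ continuation, so V_u = 0.7762
Node d (S = 20): continuation = 1/1.07·[0.5400·1.8056 + 0.4600·9.0000] = 4.7804; exercise value = 5.0000 > continuation, so V_d = 5.0000 (exercise)
Node 0 (S = 25): continuation = 1/1.07·[0.5400·0.7762 + 0.4600·5.0000] = 2.5413; exercise value = 0.0000 ≤ continuation, so V_0 = 2.5413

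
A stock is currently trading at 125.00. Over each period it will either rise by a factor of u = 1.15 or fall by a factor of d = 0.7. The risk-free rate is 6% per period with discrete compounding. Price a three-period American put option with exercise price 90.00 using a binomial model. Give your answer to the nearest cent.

Risk-neutral probability p = (1 + 0.06 − 0.7)/(1.15 − 0.7) = 0.3600/0.4500 = 0.8000
Terminal stock prices: S_uuu = 190.1, S_uud = 115.7, S_udd = 70.44, S_ddd = 42.87
Terminal payoffs (K − S): max(-100.1, 0) = 0, max(-25.72, 0) = 0, max(19.56, 0) = 19.56, max(47.13, 0) = 47.13
Node uu (S = 165.3): continuation = 1/1.06·[0.8000·0.0000 + 0.2000·0.0000] = 0.0000; exercise value = 0.0000 ≤ continuation, so V_uu = 0.0000
Node ud (S = 100.6): continuation = 1/1.06·[0.8000·0.0000 + 0.2000·19.5625] = 3.6910; exercise value = 0.0000 ≤ continuation, so V_ud = 3.6910
Node dd (S = 61.25): continuation = 1/1.06·[0.8000·19.5625 + 0.2000·47.1250] = 23.6557; exercise value = 28.7500 > continuation, so V_dd = 28.7500 (exercise)
Node u (S = 143.8): continuation = 1/1.06·[0.8000·0.0000 + 0.2000·3.6910] = 0.6964; exercise value = 0.0000 ≤ continuation, so V_u = 0.6964
Node d (S = 87.5): continuation = 1/1.06·[0.8000·3.6910 + 0.2000·28.7500] = 8.2102; exercise value = 2.5000 ≤ continuation, so V_d = 8.2102
Node 0 (S = 125): continuation = 1/1.06·[0.8000·0.6964 + 0.2000·8.2102] = 2.0747; exercise value = 0.0000 ≤ continuation, so V_0 = 2.0747

2.07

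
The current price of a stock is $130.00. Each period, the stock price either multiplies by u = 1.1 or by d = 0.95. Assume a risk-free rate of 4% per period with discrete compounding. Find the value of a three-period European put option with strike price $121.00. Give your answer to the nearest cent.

$0.54

Risk-neutral probability p = (1 + 0.04 − 0.95)/(1.1 − 0.95) = 0.0900/0.1500 = 0.6000
Terminal stock prices: S_uuu = 173, S_uud = 149.4, S_udd = 129.1, S_ddd = 111.5
Terminal payoffs (K − S): max(-52.03, 0) = 0, max(-28.44, 0) = 0, max(-8.058, 0) = 0, max(9.541, 0) = 9.541
Node uu (S = 157.3): V_uu = 1/1.04·[0.6000·0.0000 + 0.4000·0.0000] = 0.0000
Node ud (S = 135.8): V_ud = 1/1.04·[0.6000·0.0000 + 0.4000·0.0000] = 0.0000
Node dd (S = 117.3): V_dd = 1/1.04·[0.6000·0.0000 + 0.4000·9.5413] = 3.6697
Node u (S = 143): V_u = 1/1.04·[0.6000·0.0000 + 0.4000·0.0000] = 0.0000
Node d (S = 123.5): V_d = 1/1.04·[0.6000·0.0000 + 0.4000·3.6697] = 1.4114
Node 0 (S = 130): V_0 = 1/1.04·[0.6000·0.0000 + 0.4000·1.4114] = 0.5429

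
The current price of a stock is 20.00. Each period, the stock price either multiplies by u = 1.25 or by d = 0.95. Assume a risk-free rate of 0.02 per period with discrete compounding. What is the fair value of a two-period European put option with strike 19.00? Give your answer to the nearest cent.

Risk-neutral probability p = (1 + 0.02 − 0.95)/(1.25 − 0.95) = 0.0700/0.3000 = 0.2333
Terminal stock prices: S_uu = 31.25, S_ud = 23.75, S_dd = 18.05
Terminal payoffs (K − S): max(-12.25, 0) = 0, max(-4.75, 0) = 0, max(0.95, 0) = 0.95
Node u (S = 25): V_u = 1/1.02·[0.2333·0.0000 + 0.7667·0.0000] = 0.0000
Node d (S = 19): V_d = 1/1.02·[0.2333·0.0000 + 0.7667·0.9500] = 0.7141
Node 0 (S = 20): V_0 = 1/1.02·[0.2333·0.0000 + 0.7667·0.7141] = 0.5367

0.54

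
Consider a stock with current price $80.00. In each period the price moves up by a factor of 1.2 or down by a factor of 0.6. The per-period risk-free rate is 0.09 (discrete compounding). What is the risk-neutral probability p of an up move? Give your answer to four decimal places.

p = 0.8167

Risk-neutral probability p = (1 + 0.09 − 0.6)/(1.2 − 0.6) = 0.4900/0.6000 = 0.8167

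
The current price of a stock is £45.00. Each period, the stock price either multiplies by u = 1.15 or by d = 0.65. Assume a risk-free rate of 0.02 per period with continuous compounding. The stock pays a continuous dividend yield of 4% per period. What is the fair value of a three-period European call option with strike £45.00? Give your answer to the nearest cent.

Per-period risk-free factor R = e^0.02 = 1.0202; dividend-adjusted growth = e^(0.02−0.04) = 0.9802.
Risk-neutral probability p = (0.9802 − 0.65)/(1.15 − 0.65) = 0.3302/0.5000 = 0.6604
Terminal stock prices: S_uuu = 68.44, S_uud = 38.68, S_udd = 21.86, S_ddd = 12.36
Terminal payoffs (S − K): max(23.44, 0) = 23.44, max(-6.317, 0) = 0, max(-23.14, 0) = 0, max(-32.64, 0) = 0
Node uu (S = 59.51): V_uu = e^(−0.02)·[0.6604·23.4394 + 0.3396·0.0000] = 15.1728
Node ud (S = 33.64): V_ud = e^(−0.02)·[0.6604·0.0000 + 0.3396·0.0000] = 0.0000
Node dd (S = 19.01): V_dd = e^(−0.02)·[0.6604·0.0000 + 0.3396·0.0000] = 0.0000
Node u (S = 51.75): V_u = e^(−0.02)·[0.6604·15.1728 + 0.3396·0.0000] = 9.8217
Node d (S = 29.25): V_d = e^(−0.02)·[0.6604·0.0000 + 0.3396·0.0000] = 0.0000
Node 0 (S = 45): V_0 = e^(−0.02)·[0.6604·9.8217 + 0.3396·0.0000] = 6.3578

£6.36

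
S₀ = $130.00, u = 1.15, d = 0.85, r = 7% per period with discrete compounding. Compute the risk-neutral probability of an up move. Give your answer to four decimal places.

Risk-neutral probability p = (1 + 0.07 − 0.85)/(1.15 − 0.85) = 0.2200/0.3000 = 0.7333

p = 0.7333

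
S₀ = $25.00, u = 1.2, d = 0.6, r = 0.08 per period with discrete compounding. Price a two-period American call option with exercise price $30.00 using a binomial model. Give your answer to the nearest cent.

$3.29

Risk-neutral probability p = (1 + 0.08 − 0.6)/(1.2 − 0.6) = 0.4800/0.6000 = 0.8000
Terminal stock prices: S_uu = 36, S_ud = 18, S_dd = 9
Terminal payoffs (S − K): max(6, 0) = 6, max(-12, 0) = 0, max(-21, 0) = 0
Node u (S = 30): continuation = 1/1.08·[0.8000·6.0000 + 0.2000·0.0000] = 4.4444; exercise value = 0.0000 ≤ continuation, so V_u = 4.4444
Node d (S = 15): continuation = 1/1.08·[0.8000·0.0000 + 0.2000·0.0000] = 0.0000; exercise value = 0.0000 ≤ continuation, so V_d = 0.0000
Node 0 (S = 25): continuation = 1/1.08·[0.8000·4.4444 + 0.2000·0.0000] = 3.2922; exercise value = 0.0000 ≤ continuation, so V_0 = 3.2922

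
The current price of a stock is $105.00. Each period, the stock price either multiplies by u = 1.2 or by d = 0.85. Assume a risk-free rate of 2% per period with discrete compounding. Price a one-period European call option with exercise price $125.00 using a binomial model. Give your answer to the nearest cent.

$0.48

Risk-neutral probability p = (1 + 0.02 − 0.85)/(1.2 − 0.85) = 0.1700/0.3500 = 0.4857
Terminal stock prices: S_u = 126, S_d = 89.25
Terminal payoffs (S − K): max(1, 0) = 1, max(-35.75, 0) = 0
Node 0 (S = 105): V_0 = 1/1.02·[0.4857·1.0000 + 0.5143·0.0000] = 0.4762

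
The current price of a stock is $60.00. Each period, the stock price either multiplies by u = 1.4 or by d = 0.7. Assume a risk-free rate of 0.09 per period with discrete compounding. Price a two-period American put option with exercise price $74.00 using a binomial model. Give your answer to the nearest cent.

$16.16

Risk-neutral probability p = (1 + 0.09 − 0.7)/(1.4 − 0.7) = 0.3900/0.7000 = 0.5571
Terminal stock prices: S_uu = 117.6, S_ud = 58.8, S_dd = 29.4
Terminal payoffs (K − S): max(-43.6, 0) = 0, max(15.2, 0) = 15.2, max(44.6, 0) = 44.6
Node u (S = 84): continuation = 1/1.09·[0.5571·0.0000 + 0.4429·15.2000] = 6.1756; exercise value = 0.0000 ≤ continuation, so V_u = 6.1756
Node d (S = 42): continuation = 1/1.09·[0.5571·15.2000 + 0.4429·44.6000] = 25.8899; exercise value = 32.0000 > continuation, so V_d = 32.0000 (exercise)
Node 0 (S = 60): continuation = 1/1.09·[0.5571·6.1756 + 0.4429·32.0000] = 16.1579; exercise value = 14.0000 ≤ continuation, so V_0 = 16.1579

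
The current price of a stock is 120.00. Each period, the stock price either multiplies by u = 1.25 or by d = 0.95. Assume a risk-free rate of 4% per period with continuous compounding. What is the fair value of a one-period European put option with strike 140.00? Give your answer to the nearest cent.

17.42

Risk-neutral probability p = (e^0.04 − 0.95)/(1.25 − 0.95) = 0.0908/0.3000 = 0.3027
Terminal stock prices: S_u = 150, S_d = 114
Terminal payoffs (K − S): max(-10, 0) = 0, max(26, 0) = 26
Node 0 (S = 120): V_0 = e^(−0.04)·[0.3027·0.0000 + 0.6973·26.0000] = 17.4189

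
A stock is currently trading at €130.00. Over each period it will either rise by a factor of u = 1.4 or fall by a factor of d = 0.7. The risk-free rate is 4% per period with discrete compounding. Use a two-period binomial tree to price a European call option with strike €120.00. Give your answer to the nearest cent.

Risk-neutral probability p = (1 + 0.04 − 0.7)/(1.4 − 0.7) = 0.3400/0.7000 = 0.4857
Terminal stock prices: S_uu = 254.8, S_ud = 127.4, S_dd = 63.7
Terminal payoffs (S − K): max(134.8, 0) = 134.8, max(7.4, 0) = 7.4, max(-56.3, 0) = 0
Node u (S = 182): V_u = 1/1.04·[0.4857·134.8000 + 0.5143·7.4000] = 66.6154
Node d (S = 91): V_d = 1/1.04·[0.4857·7.4000 + 0.5143·0.0000] = 3.4560
Node 0 (S = 130): V_0 = 1/1.04·[0.4857·66.6154 + 0.5143·3.4560] = 32.8206

€32.82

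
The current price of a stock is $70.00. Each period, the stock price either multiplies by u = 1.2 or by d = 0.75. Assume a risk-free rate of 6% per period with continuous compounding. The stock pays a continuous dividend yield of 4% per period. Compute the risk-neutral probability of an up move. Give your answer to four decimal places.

p = 0.6004

Per-period risk-free factor R = e^0.06 = 1.0618; dividend-adjusted growth = e^(0.06−0.04) = 1.0202.
Risk-neutral probability p = (1.0202 − 0.75)/(1.2 − 0.75) = 0.2702/0.4500 = 0.6004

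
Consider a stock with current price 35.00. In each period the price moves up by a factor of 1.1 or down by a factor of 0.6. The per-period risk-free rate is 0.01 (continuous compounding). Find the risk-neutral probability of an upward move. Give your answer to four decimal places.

p = 0.8201

Risk-neutral probability p = (e^0.01 − 0.6)/(1.1 − 0.6) = 0.4101/0.5000 = 0.8201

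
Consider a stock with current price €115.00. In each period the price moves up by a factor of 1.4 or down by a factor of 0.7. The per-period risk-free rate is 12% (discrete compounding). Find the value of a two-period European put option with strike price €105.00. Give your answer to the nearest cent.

Risk-neutral probability p = (1 + 0.12 − 0.7)/(1.4 − 0.7) = 0.4200/0.7000 = 0.6000
Terminal stock prices: S_uu = 225.4, S_ud = 112.7, S_dd = 56.35
Terminal payoffs (K − S): max(-120.4, 0) = 0, max(-7.7, 0) = 0, max(48.65, 0) = 48.65
Node u (S = 161): V_u = 1/1.12·[0.6000·0.0000 + 0.4000·0.0000] = 0.0000
Node d (S = 80.5): V_d = 1/1.12·[0.6000·0.0000 + 0.4000·48.6500] = 17.3750
Node 0 (S = 115): V_0 = 1/1.12·[0.6000·0.0000 + 0.4000·17.3750] = 6.2054

€6.21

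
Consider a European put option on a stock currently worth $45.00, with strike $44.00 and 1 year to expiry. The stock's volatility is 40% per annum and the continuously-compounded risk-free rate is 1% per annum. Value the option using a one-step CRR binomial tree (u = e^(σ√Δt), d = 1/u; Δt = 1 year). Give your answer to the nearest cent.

CRR parameters: u = e^(σ√Δt) = e^(0.4·√1) = 1.4918, d = 1/u = 0.6703
Per-period rate: rΔt = 0.01·1 = 0.01, so R = e^0.01 = 1.0101
Risk-neutral probability p = (e^0.01 − 0.6703)/(1.4918 − 0.6703) = 0.3397/0.8215 = 0.4135
Terminal stock prices: S_u = 67.13, S_d = 30.16
Terminal payoffs (K − S): max(-23.13, 0) = 0, max(13.84, 0) = 13.84
Node 0 (S = 45): V_0 = e^(−0.01)·[0.4135·0.0000 + 0.5865·13.8356] = 8.0332

$8.03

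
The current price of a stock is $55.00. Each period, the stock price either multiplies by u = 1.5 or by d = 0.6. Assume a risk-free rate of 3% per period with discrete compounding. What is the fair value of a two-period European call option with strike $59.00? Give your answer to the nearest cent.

$13.93

Risk-neutral probability p = (1 + 0.03 − 0.6)/(1.5 − 0.6) = 0.4300/0.9000 = 0.4778
Terminal stock prices: S_uu = 123.8, S_ud = 49.5, S_dd = 19.8
Terminal payoffs (S − K): max(64.75, 0) = 64.75, max(-9.5, 0) = 0, max(-39.2, 0) = 0
Node u (S = 82.5): V_u = 1/1.03·[0.4778·64.7500 + 0.5222·0.0000] = 30.0351
Node d (S = 33): V_d = 1/1.03·[0.4778·0.0000 + 0.5222·0.0000] = 0.0000
Node 0 (S = 55): V_0 = 1/1.03·[0.4778·30.0351 + 0.5222·0.0000] = 13.9321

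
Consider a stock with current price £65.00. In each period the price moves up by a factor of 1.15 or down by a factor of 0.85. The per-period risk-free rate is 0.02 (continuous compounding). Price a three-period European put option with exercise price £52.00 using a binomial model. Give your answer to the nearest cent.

£0.92

Risk-neutral probability p = (e^0.02 − 0.85)/(1.15 − 0.85) = 0.1702/0.3000 = 0.5673
Terminal stock prices: S_uuu = 98.86, S_uud = 73.07, S_udd = 54.01, S_ddd = 39.92
Terminal payoffs (K − S): max(-46.86, 0) = 0, max(-21.07, 0) = 0, max(-2.007, 0) = 0, max(12.08, 0) = 12.08
Node uu (S = 85.96): V_uu = e^(−0.02)·[0.5673·0.0000 + 0.4327·0.0000] = 0.0000
Node ud (S = 63.54): V_ud = e^(−0.02)·[0.5673·0.0000 + 0.4327·0.0000] = 0.0000
Node dd (S = 46.96): V_dd = e^(−0.02)·[0.5673·0.0000 + 0.4327·12.0819] = 5.1239
Node u (S = 74.75): V_u = e^(−0.02)·[0.5673·0.0000 + 0.4327·0.0000] = 0.0000
Node d (S = 55.25): V_d = e^(−0.02)·[0.5673·0.0000 + 0.4327·5.1239] = 2.1730
Node 0 (S = 65): V_0 = e^(−0.02)·[0.5673·0.0000 + 0.4327·2.1730] = 0.9216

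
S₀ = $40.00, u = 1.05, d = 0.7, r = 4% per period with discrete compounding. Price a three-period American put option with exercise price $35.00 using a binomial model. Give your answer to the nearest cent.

$0.44

Risk-neutral probability p = (1 + 0.04 − 0.7)/(1.05 − 0.7) = 0.3400/0.3500 = 0.9714
Terminal stock prices: S_uuu = 46.31, S_uud = 30.87, S_udd = 20.58, S_ddd = 13.72
Terminal payoffs (K − S): max(-11.31, 0) = 0, max(4.13, 0) = 4.13, max(14.42, 0) = 14.42, max(21.28, 0) = 21.28
Node uu (S = 44.1): continuation = 1/1.04·[0.9714·0.0000 + 0.0286·4.1300] = 0.1135; exercise value = 0.0000 ≤ continuation, so V_uu = 0.1135
Node ud (S = 29.4): continuation = 1/1.04·[0.9714·4.1300 + 0.0286·14.4200] = 4.2538; exercise value = 5.6000 > continuation, so V_ud = 5.6000 (exercise)
Node dd (S = 19.6): continuation = 1/1.04·[0.9714·14.4200 + 0.0286·21.2800] = 14.0538; exercise value = 15.4000 > continuation, so V_dd = 15.4000 (exercise)
Node u (S = 42): continuation = 1/1.04·[0.9714·0.1135 + 0.0286·5.6000] = 0.2598; exercise value = 0.0000 ≤ continuation, so V_u = 0.2598
Node d (S = 28): continuation = 1/1.04·[0.9714·5.6000 + 0.0286·15.4000] = 5.6538; exercise value = 7.0000 > continuation, so V_d = 7.0000 (exercise)
Node 0 (S = 40): continuation = 1/1.04·[0.9714·0.2598 + 0.0286·7.0000] = 0.4350; exercise value = 0.0000 ≤ continuation, so V_0 = 0.4350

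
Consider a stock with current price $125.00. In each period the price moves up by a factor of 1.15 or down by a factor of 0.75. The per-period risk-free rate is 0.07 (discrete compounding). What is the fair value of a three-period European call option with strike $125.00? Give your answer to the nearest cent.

Risk-neutral probability p = (1 + 0.07 − 0.75)/(1.15 − 0.75) = 0.3200/0.4000 = 0.8000
Terminal stock prices: S_uuu = 190.1, S_uud = 124, S_udd = 80.86, S_ddd = 52.73
Terminal payoffs (S − K): max(65.11, 0) = 65.11, max(-1.016, 0) = 0, max(-44.14, 0) = 0, max(-72.27, 0) = 0
Node uu (S = 165.3): V_uu = 1/1.07·[0.8000·65.1094 + 0.2000·0.0000] = 48.6799
Node ud (S = 107.8): V_ud = 1/1.07·[0.8000·0.0000 + 0.2000·0.0000] = 0.0000
Node dd (S = 70.31): V_dd = 1/1.07·[0.8000·0.0000 + 0.2000·0.0000] = 0.0000
Node u (S = 143.8): V_u = 1/1.07·[0.8000·48.6799 + 0.2000·0.0000] = 36.3962
Node d (S = 93.75): V_d = 1/1.07·[0.8000·0.0000 + 0.2000·0.0000] = 0.0000
Node 0 (S = 125): V_0 = 1/1.07·[0.8000·36.3962 + 0.2000·0.0000] = 27.2121

$27.21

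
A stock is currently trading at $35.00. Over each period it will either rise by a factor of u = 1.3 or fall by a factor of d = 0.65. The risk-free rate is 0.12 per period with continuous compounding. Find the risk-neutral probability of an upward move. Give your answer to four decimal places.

Risk-neutral probability p = (e^0.12 − 0.65)/(1.3 − 0.65) = 0.4775/0.6500 = 0.7346

p = 0.7346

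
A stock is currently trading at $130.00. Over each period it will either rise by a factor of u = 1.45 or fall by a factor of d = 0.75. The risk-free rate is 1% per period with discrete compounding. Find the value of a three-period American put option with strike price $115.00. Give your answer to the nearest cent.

$18.77

Risk-neutral probability p = (1 + 0.01 − 0.75)/(1.45 − 0.75) = 0.2600/0.7000 = 0.3714
Terminal stock prices: S_uuu = 396.3, S_uud = 205, S_udd = 106, S_ddd = 54.84
Terminal payoffs (K − S): max(-281.3, 0) = 0, max(-89.99, 0) = 0, max(8.969, 0) = 8.969, max(60.16, 0) = 60.16
Node uu (S = 273.3): continuation = 1/1.01·[0.3714·0.0000 + 0.6286·0.0000] = 0.0000; exercise value = 0.0000 ≤ continuation, so V_uu = 0.0000
Node ud (S = 141.4): continuation = 1/1.01·[0.3714·0.0000 + 0.6286·8.9688] = 5.5817; exercise value = 0.0000 ≤ continuation, so V_ud = 5.5817
Node dd (S = 73.12): continuation = 1/1.01·[0.3714·8.9688 + 0.6286·60.1562] = 40.7364; exercise value = 41.8750 > continuation, so V_dd = 41.8750 (exercise)
Node u (S = 188.5): continuation = 1/1.01·[0.3714·0.0000 + 0.6286·5.5817] = 3.4737; exercise value = 0.0000 ≤ continuation, so V_u = 3.4737
Node d (S = 97.5): continuation = 1/1.01·[0.3714·5.5817 + 0.6286·41.8750] = 28.1135; exercise value = 17.5000 ≤ continuation, so V_d = 28.1135
Node 0 (S = 130): continuation = 1/1.01·[0.3714·3.4737 + 0.6286·28.1135] = 18.7738; exercise value = 0.0000 ≤ continuation, so V_0 = 18.7738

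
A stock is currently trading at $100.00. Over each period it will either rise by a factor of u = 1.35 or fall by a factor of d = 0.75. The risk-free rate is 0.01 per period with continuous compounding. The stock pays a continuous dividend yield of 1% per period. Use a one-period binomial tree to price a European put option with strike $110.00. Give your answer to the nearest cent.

Per-period risk-free factor R = e^0.01 = 1.0101; dividend-adjusted growth = e^(0.01−0.01) = 1.0000.
Risk-neutral probability p = (1.0000 − 0.75)/(1.35 − 0.75) = 0.2500/0.6000 = 0.4167
Terminal stock prices: S_u = 135, S_d = 75
Terminal payoffs (K − S): max(-25, 0) = 0, max(35, 0) = 35
Node 0 (S = 100): V_0 = e^(−0.01)·[0.4167·0.0000 + 0.5833·35.0000] = 20.2135

$20.21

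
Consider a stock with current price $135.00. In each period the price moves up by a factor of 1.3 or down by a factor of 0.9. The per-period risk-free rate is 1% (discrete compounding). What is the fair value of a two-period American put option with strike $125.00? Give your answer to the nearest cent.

$8.06

Risk-neutral probability p = (1 + 0.01 − 0.9)/(1.3 − 0.9) = 0.1100/0.4000 = 0.2750
Terminal stock prices: S_uu = 228.2, S_ud = 158, S_dd = 109.4
Terminal payoffs (K − S): max(-103.2, 0) = 0, max(-32.95, 0) = 0, max(15.65, 0) = 15.65
Node u (S = 175.5): continuation = 1/1.01·[0.2750·0.0000 + 0.7250·0.0000] = 0.0000; exercise value = 0.0000 ≤ continuation, so V_u = 0.0000
Node d (S = 121.5): continuation = 1/1.01·[0.2750·0.0000 + 0.7250·15.6500] = 11.2339; exercise value = 3.5000 ≤ continuation, so V_d = 11.2339
Node 0 (S = 135): continuation = 1/1.01·[0.2750·0.0000 + 0.7250·11.2339] = 8.0639; exercise value = 0.0000 ≤ continuation, so V_0 = 8.0639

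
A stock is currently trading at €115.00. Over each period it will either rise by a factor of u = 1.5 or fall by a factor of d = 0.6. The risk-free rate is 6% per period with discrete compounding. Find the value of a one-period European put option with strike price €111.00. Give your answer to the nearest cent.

€19.37

Risk-neutral probability p = (1 + 0.06 − 0.6)/(1.5 − 0.6) = 0.4600/0.9000 = 0.5111
Terminal stock prices: S_u = 172.5, S_d = 69
Terminal payoffs (K − S): max(-61.5, 0) = 0, max(42, 0) = 42
Node 0 (S = 115): V_0 = 1/1.06·[0.5111·0.0000 + 0.4889·42.0000] = 19.3711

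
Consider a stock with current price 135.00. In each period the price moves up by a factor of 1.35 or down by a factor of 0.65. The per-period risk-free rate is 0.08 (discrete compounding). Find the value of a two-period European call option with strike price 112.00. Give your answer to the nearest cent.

Risk-neutral probability p = (1 + 0.08 − 0.65)/(1.35 − 0.65) = 0.4300/0.7000 = 0.6143
Terminal stock prices: S_uu = 246, S_ud = 118.5, S_dd = 57.04
Terminal payoffs (S − K): max(134, 0) = 134, max(6.463, 0) = 6.463, max(-54.96, 0) = 0
Node u (S = 182.2): V_u = 1/1.08·[0.6143·134.0375 + 0.3857·6.4625] = 78.5463
Node d (S = 87.75): V_d = 1/1.08·[0.6143·6.4625 + 0.3857·0.0000] = 3.6758
Node 0 (S = 135): V_0 = 1/1.08·[0.6143·78.5463 + 0.3857·3.6758] = 45.9886

45.99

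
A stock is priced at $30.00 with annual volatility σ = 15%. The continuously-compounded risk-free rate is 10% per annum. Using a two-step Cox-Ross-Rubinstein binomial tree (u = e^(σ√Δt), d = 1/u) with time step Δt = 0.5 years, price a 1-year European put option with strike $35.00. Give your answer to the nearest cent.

CRR parameters: u = e^(σ√Δt) = e^(0.15·√0.5) = 1.1119, d = 1/u = 0.8994
Per-period rate: rΔt = 0.1·0.5 = 0.05, so R = e^0.05 = 1.0513
Risk-neutral probability p = (e^0.05 − 0.8994)/(1.1119 − 0.8994) = 0.1519/0.2125 = 0.7148
Terminal stock prices: S_uu = 37.09, S_ud = 30, S_dd = 24.27
Terminal payoffs (K − S): max(-2.089, 0) = 0, max(5, 0) = 5, max(10.73, 0) = 10.73
Node u (S = 33.36): V_u = e^(−0.05)·[0.7148·0.0000 + 0.2852·5.0000] = 1.3567
Node d (S = 26.98): V_d = e^(−0.05)·[0.7148·5.0000 + 0.2852·10.7343] = 6.3121
Node 0 (S = 30): V_0 = e^(−0.05)·[0.7148·1.3567 + 0.2852·6.3121] = 2.6351

$2.64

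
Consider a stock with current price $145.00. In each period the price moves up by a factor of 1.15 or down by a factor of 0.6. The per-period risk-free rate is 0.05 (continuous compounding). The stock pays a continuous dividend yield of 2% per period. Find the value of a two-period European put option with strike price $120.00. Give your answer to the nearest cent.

Per-period risk-free factor R = e^0.05 = 1.0513; dividend-adjusted growth = e^(0.05−0.02) = 1.0305.
Risk-neutral probability p = (1.0305 − 0.6)/(1.15 − 0.6) = 0.4305/0.5500 = 0.7826
Terminal stock prices: S_uu = 191.8, S_ud = 100, S_dd = 52.2
Terminal payoffs (K − S): max(-71.76, 0) = 0, max(19.95, 0) = 19.95, max(67.8, 0) = 67.8
Node u (S = 166.8): V_u = e^(−0.05)·[0.7826·0.0000 + 0.2174·19.9500] = 4.1248
Node d (S = 87): V_d = e^(−0.05)·[0.7826·19.9500 + 0.2174·67.8000] = 28.8702
Node 0 (S = 145): V_0 = e^(−0.05)·[0.7826·4.1248 + 0.2174·28.8702] = 9.0398

$9.04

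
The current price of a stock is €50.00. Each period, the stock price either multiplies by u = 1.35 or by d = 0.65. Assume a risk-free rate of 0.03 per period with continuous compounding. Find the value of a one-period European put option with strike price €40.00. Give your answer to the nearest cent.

Risk-neutral probability p = (e^0.03 − 0.65)/(1.35 − 0.65) = 0.3805/0.7000 = 0.5435
Terminal stock prices: S_u = 67.5, S_d = 32.5
Terminal payoffs (K − S): max(-27.5, 0) = 0, max(7.5, 0) = 7.5
Node 0 (S = 50): V_0 = e^(−0.03)·[0.5435·0.0000 + 0.4565·7.5000] = 3.3225

€3.32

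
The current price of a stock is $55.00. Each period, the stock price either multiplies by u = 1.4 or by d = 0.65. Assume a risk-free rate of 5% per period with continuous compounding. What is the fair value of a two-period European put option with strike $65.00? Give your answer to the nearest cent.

$14.90

Risk-neutral probability p = (e^0.05 − 0.65)/(1.4 − 0.65) = 0.4013/0.7500 = 0.5350
Terminal stock prices: S_uu = 107.8, S_ud = 50.05, S_dd = 23.24
Terminal payoffs (K − S): max(-42.8, 0) = 0, max(14.95, 0) = 14.95, max(41.76, 0) = 41.76
Node u (S = 77): V_u = e^(−0.05)·[0.5350·0.0000 + 0.4650·14.9500] = 6.6123
Node d (S = 35.75): V_d = e^(−0.05)·[0.5350·14.9500 + 0.4650·41.7625] = 26.0799
Node 0 (S = 55): V_0 = e^(−0.05)·[0.5350·6.6123 + 0.4650·26.0799] = 14.9002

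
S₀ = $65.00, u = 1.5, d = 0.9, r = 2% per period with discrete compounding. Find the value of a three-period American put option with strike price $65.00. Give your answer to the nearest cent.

$8.50

Risk-neutral probability p = (1 + 0.02 − 0.9)/(1.5 − 0.9) = 0.1200/0.6000 = 0.2000
Terminal stock prices: S_uuu = 219.4, S_uud = 131.6, S_udd = 78.98, S_ddd = 47.39
Terminal payoffs (K − S): max(-154.4, 0) = 0, max(-66.62, 0) = 0, max(-13.98, 0) = 0, max(17.61, 0) = 17.61
Node uu (S = 146.2): continuation = 1/1.02·[0.2000·0.0000 + 0.8000·0.0000] = 0.0000; exercise value = 0.0000 ≤ continuation, so V_uu = 0.0000
Node ud (S = 87.75): continuation = 1/1.02·[0.2000·0.0000 + 0.8000·0.0000] = 0.0000; exercise value = 0.0000 ≤ continuation, so V_ud = 0.0000
Node dd (S = 52.65): continuation = 1/1.02·[0.2000·0.0000 + 0.8000·17.6150] = 13.8157; exercise value = 12.3500 ≤ continuation, so V_dd = 13.8157
Node u (S = 97.5): continuation = 1/1.02·[0.2000·0.0000 + 0.8000·0.0000] = 0.0000; exercise value = 0.0000 ≤ continuation, so V_u = 0.0000
Node d (S = 58.5): continuation = 1/1.02·[0.2000·0.0000 + 0.8000·13.8157] = 10.8358; exercise value = 6.5000 ≤ continuation, so V_d = 10.8358
Node 0 (S = 65): continuation = 1/1.02·[0.2000·0.0000 + 0.8000·10.8358] = 8.4987; exercise value = 0.0000 ≤ continuation, so V_0 = 8.4987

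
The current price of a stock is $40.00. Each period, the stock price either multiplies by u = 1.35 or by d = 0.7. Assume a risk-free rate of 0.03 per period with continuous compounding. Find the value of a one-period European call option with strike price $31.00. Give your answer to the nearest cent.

Risk-neutral probability p = (e^0.03 − 0.7)/(1.35 − 0.7) = 0.3305/0.6500 = 0.5084
Terminal stock prices: S_u = 54, S_d = 28
Terminal payoffs (S − K): max(23, 0) = 23, max(-3, 0) = 0
Node 0 (S = 40): V_0 = e^(−0.03)·[0.5084·23.0000 + 0.4916·0.0000] = 11.3474

$11.35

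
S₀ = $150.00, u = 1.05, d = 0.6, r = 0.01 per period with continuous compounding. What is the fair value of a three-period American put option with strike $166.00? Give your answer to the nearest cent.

$17.13

Risk-neutral probability p = (e^0.01 − 0.6)/(1.05 − 0.6) = 0.4101/0.4500 = 0.9112
Terminal stock prices: S_uuu = 173.6, S_uud = 99.22, S_udd = 56.7, S_ddd = 32.4
Terminal payoffs (K − S): max(-7.644, 0) = 0, max(66.78, 0) = 66.78, max(109.3, 0) = 109.3, max(133.6, 0) = 133.6
Node uu (S = 165.4): continuation = e^(−0.01)·[0.9112·0.0000 + 0.0888·66.7750] = 5.8691; exercise value = 0.6250 ≤ continuation, so V_uu = 5.8691
Node ud (S = 94.5): continuation = e^(−0.01)·[0.9112·66.7750 + 0.0888·109.3000] = 69.8483; exercise value = 71.5000 > continuation, so V_ud = 71.5000 (exercise)
Node dd (S = 54): continuation = e^(−0.01)·[0.9112·109.3000 + 0.0888·133.6000] = 110.3483; exercise value = 112.0000 > continuation, so V_dd = 112.0000 (exercise)
Node u (S = 157.5): continuation = e^(−0.01)·[0.9112·5.8691 + 0.0888·71.5000] = 11.5793; exercise value = 8.5000 ≤ continuation, so V_u = 11.5793
Node d (S = 90): continuation = e^(−0.01)·[0.9112·71.5000 + 0.0888·112.0000] = 74.3483; exercise value = 76.0000 > continuation, so V_d = 76.0000 (exercise)
Node 0 (S = 150): continuation = e^(−0.01)·[0.9112·11.5793 + 0.0888·76.0000] = 17.1263; exercise value = 16.0000 ≤ continuation, so V_0 = 17.1263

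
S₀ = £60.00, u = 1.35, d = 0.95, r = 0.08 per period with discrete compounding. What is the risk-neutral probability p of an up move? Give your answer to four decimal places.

p = 0.3250

Risk-neutral probability p = (1 + 0.08 − 0.95)/(1.35 − 0.95) = 0.1300/0.4000 = 0.3250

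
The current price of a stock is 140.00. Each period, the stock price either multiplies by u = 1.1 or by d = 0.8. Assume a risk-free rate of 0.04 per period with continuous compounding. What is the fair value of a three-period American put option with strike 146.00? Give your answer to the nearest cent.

Risk-neutral probability p = (e^0.04 − 0.8)/(1.1 − 0.8) = 0.2408/0.3000 = 0.8027
Terminal stock prices: S_uuu = 186.3, S_uud = 135.5, S_udd = 98.56, S_ddd = 71.68
Terminal payoffs (K − S): max(-40.34, 0) = 0, max(10.48, 0) = 10.48, max(47.44, 0) = 47.44, max(74.32, 0) = 74.32
Node uu (S = 169.4): continuation = e^(−0.04)·[0.8027·0.0000 + 0.1973·10.4800] = 1.9866; exercise value = 0.0000 ≤ continuation, so V_uu = 1.9866
Node ud (S = 123.2): continuation = e^(−0.04)·[0.8027·10.4800 + 0.1973·47.4400] = 17.0753; exercise value = 22.8000 > continuation, so V_ud = 22.8000 (exercise)
Node dd (S = 89.6): continuation = e^(−0.04)·[0.8027·47.4400 + 0.1973·74.3200] = 50.6753; exercise value = 56.4000 > continuation, so V_dd = 56.4000 (exercise)
Node u (S = 154): continuation = e^(−0.04)·[0.8027·1.9866 + 0.1973·22.8000] = 5.8541; exercise value = 0.0000 ≤ continuation, so V_u = 5.8541
Node d (S = 112): continuation = e^(−0.04)·[0.8027·22.8000 + 0.1973·56.4000] = 28.2753; exercise value = 34.0000 > continuation, so V_d = 34.0000 (exercise)
Node 0 (S = 140): continuation = e^(−0.04)·[0.8027·5.8541 + 0.1973·34.0000] = 10.9599; exercise value = 6.0000 ≤ continuation, so V_0 = 10.9599

10.96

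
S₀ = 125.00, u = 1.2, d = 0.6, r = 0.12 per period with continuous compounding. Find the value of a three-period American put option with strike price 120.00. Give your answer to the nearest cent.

Risk-neutral probability p = (e^0.12 − 0.6)/(1.2 − 0.6) = 0.5275/0.6000 = 0.8792
Terminal stock prices: S_uuu = 216, S_uud = 108, S_udd = 54, S_ddd = 27
Terminal payoffs (K − S): max(-96, 0) = 0, max(12, 0) = 12, max(66, 0) = 66, max(93, 0) = 93
Node uu (S = 180): continuation = e^(−0.12)·[0.8792·0.0000 + 0.1208·12.0000] = 1.2861; exercise value = 0.0000 ≤ continuation, so V_uu = 1.2861
Node ud (S = 90): continuation = e^(−0.12)·[0.8792·12.0000 + 0.1208·66.0000] = 16.4305; exercise value = 30.0000 > continuation, so V_ud = 30.0000 (exercise)
Node dd (S = 45): continuation = e^(−0.12)·[0.8792·66.0000 + 0.1208·93.0000] = 61.4305; exercise value = 75.0000 > continuation, so V_dd = 75.0000 (exercise)
Node u (S = 150): continuation = e^(−0.12)·[0.8792·1.2861 + 0.1208·30.0000] = 4.2181; exercise value = 0.0000 ≤ continuation, so V_u = 4.2181
Node d (S = 75): continuation = e^(−0.12)·[0.8792·30.0000 + 0.1208·75.0000] = 31.4305; exercise value = 45.0000 > continuation, so V_d = 45.0000 (exercise)
Node 0 (S = 125): continuation = e^(−0.12)·[0.8792·4.2181 + 0.1208·45.0000] = 8.1118; exercise value = 0.0000 ≤ continuation, so V_0 = 8.1118

8.11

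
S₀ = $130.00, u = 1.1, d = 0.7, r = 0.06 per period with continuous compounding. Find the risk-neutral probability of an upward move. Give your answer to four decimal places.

p = 0.9046

Risk-neutral probability p = (e^0.06 − 0.7)/(1.1 − 0.7) = 0.3618/0.4000 = 0.9046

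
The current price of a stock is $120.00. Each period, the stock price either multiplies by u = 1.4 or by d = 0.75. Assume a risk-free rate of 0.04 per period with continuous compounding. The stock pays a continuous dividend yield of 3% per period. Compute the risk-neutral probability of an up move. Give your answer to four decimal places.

Per-period risk-free factor R = e^0.04 = 1.0408; dividend-adjusted growth = e^(0.04−0.03) = 1.0101.
Risk-neutral probability p = (1.0101 − 0.75)/(1.4 − 0.75) = 0.2601/0.6500 = 0.4001

p = 0.4001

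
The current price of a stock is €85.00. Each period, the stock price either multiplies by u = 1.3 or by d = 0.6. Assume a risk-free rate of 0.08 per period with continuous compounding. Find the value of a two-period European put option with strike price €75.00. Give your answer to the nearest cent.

Risk-neutral probability p = (e^0.08 − 0.6)/(1.3 − 0.6) = 0.4833/0.7000 = 0.6904
Terminal stock prices: S_uu = 143.7, S_ud = 66.3, S_dd = 30.6
Terminal payoffs (K − S): max(-68.65, 0) = 0, max(8.7, 0) = 8.7, max(44.4, 0) = 44.4
Node u (S = 110.5): V_u = e^(−0.08)·[0.6904·0.0000 + 0.3096·8.7000] = 2.4864
Node d (S = 51): V_d = e^(−0.08)·[0.6904·8.7000 + 0.3096·44.4000] = 18.2337
Node 0 (S = 85): V_0 = e^(−0.08)·[0.6904·2.4864 + 0.3096·18.2337] = 6.7956

€6.80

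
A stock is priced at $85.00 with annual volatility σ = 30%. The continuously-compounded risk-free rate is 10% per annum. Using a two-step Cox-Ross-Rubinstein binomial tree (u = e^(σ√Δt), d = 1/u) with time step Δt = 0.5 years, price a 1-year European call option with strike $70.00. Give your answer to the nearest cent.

$24.10

CRR parameters: u = e^(σ√Δt) = e^(0.3·√0.5) = 1.2363, d = 1/u = 0.8089
Per-period rate: rΔt = 0.1·0.5 = 0.05, so R = e^0.05 = 1.0513
Risk-neutral probability p = (e^0.05 − 0.8089)/(1.2363 − 0.8089) = 0.2424/0.4275 = 0.5671
Terminal stock prices: S_uu = 129.9, S_ud = 85, S_dd = 55.61
Terminal payoffs (S − K): max(59.92, 0) = 59.92, max(15, 0) = 15, max(-14.39, 0) = 0
Node u (S = 105.1): V_u = e^(−0.05)·[0.5671·59.9195 + 0.4329·15.0000] = 38.5004
Node d (S = 68.75): V_d = e^(−0.05)·[0.5671·15.0000 + 0.4329·0.0000] = 8.0918
Node 0 (S = 85): V_0 = e^(−0.05)·[0.5671·38.5004 + 0.4329·8.0918] = 24.1011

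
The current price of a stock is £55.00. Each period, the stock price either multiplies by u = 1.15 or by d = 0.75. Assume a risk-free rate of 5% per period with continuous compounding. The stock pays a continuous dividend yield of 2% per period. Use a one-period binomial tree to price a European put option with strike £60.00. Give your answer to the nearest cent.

£5.33

Per-period risk-free factor R = e^0.05 = 1.0513; dividend-adjusted growth = e^(0.05−0.02) = 1.0305.
Risk-neutral probability p = (1.0305 − 0.75)/(1.15 − 0.75) = 0.2805/0.4000 = 0.7011
Terminal stock prices: S_u = 63.25, S_d = 41.25
Terminal payoffs (K − S): max(-3.25, 0) = 0, max(18.75, 0) = 18.75
Node 0 (S = 55): V_0 = e^(−0.05)·[0.7011·0.0000 + 0.2989·18.7500] = 5.3304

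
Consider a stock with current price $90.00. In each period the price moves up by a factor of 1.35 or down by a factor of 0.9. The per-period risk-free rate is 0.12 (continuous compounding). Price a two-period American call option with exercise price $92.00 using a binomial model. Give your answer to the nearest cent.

Risk-neutral probability p = (e^0.12 − 0.9)/(1.35 − 0.9) = 0.2275/0.4500 = 0.5055
Terminal stock prices: S_uu = 164, S_ud = 109.4, S_dd = 72.9
Terminal payoffs (S − K): max(72.03, 0) = 72.03, max(17.35, 0) = 17.35, max(-19.1, 0) = 0
Node u (S = 121.5): continuation = e^(−0.12)·[0.5055·72.0250 + 0.4945·17.3500] = 39.9033; exercise value = 29.5000 ≤ continuation, so V_u = 39.9033
Node d (S = 81): continuation = e^(−0.12)·[0.5055·17.3500 + 0.4945·0.0000] = 7.7794; exercise value = 0.0000 ≤ continuation, so V_d = 7.7794
Node 0 (S = 90): continuation = e^(−0.12)·[0.5055·39.9033 + 0.4945·7.7794] = 21.3035; exercise value = 0.0000 ≤ continuation, so V_0 = 21.3035

$21.30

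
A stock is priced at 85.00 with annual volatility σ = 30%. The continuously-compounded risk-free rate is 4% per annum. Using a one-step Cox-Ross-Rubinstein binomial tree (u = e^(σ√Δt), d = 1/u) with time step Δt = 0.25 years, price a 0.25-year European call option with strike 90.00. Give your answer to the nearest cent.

4.30

CRR parameters: u = e^(σ√Δt) = e^(0.3·√0.25) = 1.1618, d = 1/u = 0.8607
Per-period rate: rΔt = 0.04·0.25 = 0.01, so R = e^0.01 = 1.0101
Risk-neutral probability p = (e^0.01 − 0.8607)/(1.1618 − 0.8607) = 0.1493/0.3011 = 0.4959
Terminal stock prices: S_u = 98.76, S_d = 73.16
Terminal payoffs (S − K): max(8.756, 0) = 8.756, max(-16.84, 0) = 0
Node 0 (S = 85): V_0 = e^(−0.01)·[0.4959·8.7559 + 0.5041·0.0000] = 4.2992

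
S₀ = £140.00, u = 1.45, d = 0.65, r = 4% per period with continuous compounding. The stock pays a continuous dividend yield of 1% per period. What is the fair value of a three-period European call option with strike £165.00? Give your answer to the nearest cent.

Per-period risk-free factor R = e^0.04 = 1.0408; dividend-adjusted growth = e^(0.04−0.01) = 1.0305.
Risk-neutral probability p = (1.0305 − 0.65)/(1.45 − 0.65) = 0.3805/0.8000 = 0.4756
Terminal stock prices: S_uuu = 426.8, S_uud = 191.3, S_udd = 85.77, S_ddd = 38.45
Terminal payoffs (S − K): max(261.8, 0) = 261.8, max(26.33, 0) = 26.33, max(-79.23, 0) = 0, max(-126.6, 0) = 0
Node uu (S = 294.4): V_uu = e^(−0.04)·[0.4756·261.8075 + 0.5244·26.3275] = 132.8909
Node ud (S = 132): V_ud = e^(−0.04)·[0.4756·26.3275 + 0.5244·0.0000] = 12.0296
Node dd (S = 59.15): V_dd = e^(−0.04)·[0.4756·0.0000 + 0.5244·0.0000] = 0.0000
Node u (S = 203): V_u = e^(−0.04)·[0.4756·132.8909 + 0.5244·12.0296] = 66.7820
Node d (S = 91): V_d = e^(−0.04)·[0.4756·12.0296 + 0.5244·0.0000] = 5.4966
Node 0 (S = 140): V_0 = e^(−0.04)·[0.4756·66.7820 + 0.5244·5.4966] = 33.2836

£33.28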